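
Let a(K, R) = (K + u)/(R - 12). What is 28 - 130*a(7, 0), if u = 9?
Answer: 604/3 ≈ 201.33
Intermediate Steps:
a(K, R) = (9 + K)/(-12 + R) (a(K, R) = (K + 9)/(R - 12) = (9 + K)/(-12 + R))
28 - 130*a(7, 0) = 28 - 130*(9 + 7)/(-12 + 0) = 28 - 130*16/(-12) = 28 - (-65)*16/6 = 28 - 130*(-4/3) = 28 + 520/3 = 604/3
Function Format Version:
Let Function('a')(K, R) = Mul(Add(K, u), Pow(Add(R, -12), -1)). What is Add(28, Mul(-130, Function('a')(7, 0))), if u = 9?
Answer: Rational(604, 3) ≈ 201.33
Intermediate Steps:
Function('a')(K, R) = Mul(Pow(Add(-12, R), -1), Add(9, K)) (Function('a')(K, R) = Mul(Add(K, 9), Pow(Add(R, -12), -1)) = Mul(Add(9, K), Pow(Add(-12, R), -1)) = Mul(Pow(Add(-12, R), -1), Add(9, K)))
Add(28, Mul(-130, Function('a')(7, 0))) = Add(28, Mul(-130, Mul(Pow(Add(-12, 0), -1), Add(9, 7)))) = Add(28, Mul(-130, Mul(Pow(-12, -1), 16))) = Add(28, Mul(-130, Mul(Rational(-1, 12), 16))) = Add(28, Mul(-130, Rational(-4, 3))) = Add(28, Rational(520, 3)) = Rational(604, 3)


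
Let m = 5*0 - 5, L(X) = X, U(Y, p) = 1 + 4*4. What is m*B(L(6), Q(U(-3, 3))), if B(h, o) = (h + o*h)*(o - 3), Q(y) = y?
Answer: -7560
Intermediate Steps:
U(Y, p) = 17 (U(Y, p) = 1 + 16 = 17)
m = -5 (m = 0 - 5 = -5)
B(h, o) = (-3 + o)*(h + h*o) (B(h, o) = (h + h*o)*(-3 + o) = (-3 + o)*(h + h*o))
m*B(L(6), Q(U(-3, 3))) = -30*(-3 + 17² - 2*17) = -30*(-3 + 289 - 34) = -30*252 = -5*1512 = -7560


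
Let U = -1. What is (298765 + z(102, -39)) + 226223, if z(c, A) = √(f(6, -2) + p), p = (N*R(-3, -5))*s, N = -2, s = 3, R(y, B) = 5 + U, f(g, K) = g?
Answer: 524988 + 3*I*√2 ≈ 5.2499e+5 + 4.2426*I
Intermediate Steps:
R(y, B) = 4 (R(y, B) = 5 - 1 = 4)
p = -24 (p = -2*4*3 = -8*3 = -24)
z(c, A) = 3*I*√2 (z(c, A) = √(6 - 24) = √(-18) = 3*I*√2)
(298765 + z(102, -39)) + 226223 = (298765 + 3*I*√2) + 226223 = 524988 + 3*I*√2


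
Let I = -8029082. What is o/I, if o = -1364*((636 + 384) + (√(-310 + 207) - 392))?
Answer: 428296/4014541 + 682*I*√103/4014541 ≈ 0.10669 + 0.0017241*I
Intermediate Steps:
o = -856592 - 1364*I*√103 (o = -1364*(1020 + (√(-103) - 392)) = -1364*(1020 + (I*√103 - 392)) = -1364*(1020 + (-392 + I*√103)) = -1364*(628 + I*√103) = -856592 - 1364*I*√103 ≈ -8.5659e+5 - 13843.0*I)
o/I = (-856592 - 1364*I*√103)/(-8029082) = (-856592 - 1364*I*√103)*(-1/8029082) = 428296/4014541 + 682*I*√103/4014541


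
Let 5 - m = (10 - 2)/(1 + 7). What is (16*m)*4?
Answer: 256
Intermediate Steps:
m = 4 (m = 5 - (10 - 2)/(1 + 7) = 5 - 8/8 = 5 - 1*1 = 5 - 1 = 4)
(16*m)*4 = (16*4)*4 = 64*4 = 256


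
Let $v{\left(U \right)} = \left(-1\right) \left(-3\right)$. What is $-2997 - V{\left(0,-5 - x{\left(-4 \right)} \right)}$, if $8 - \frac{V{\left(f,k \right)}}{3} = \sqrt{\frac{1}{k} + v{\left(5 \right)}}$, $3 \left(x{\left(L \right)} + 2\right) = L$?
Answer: $-3021 + \frac{6 \sqrt{15}}{5} \approx -3016.4$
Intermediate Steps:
$v{\left(U \right)} = 3$
$x{\left(L \right)} = -2 + \frac{L}{3}$
$V{\left(f,k \right)} = 24 - 3 \sqrt{3 + \frac{1}{k}}$ ($V{\left(f,k \right)} = 24 - 3 \sqrt{\frac{1}{k} + 3} = 24 - 3 \sqrt{3 + \frac{1}{k}}$)
$-2997 - V{\left(0,-5 - x{\left(-4 \right)} \right)} = -2997 - \left(24 - 3 \sqrt{3 + \frac{1}{-5 - \left(-2 + \frac{1}{3} \left(-4\right)\right)}}\right) = -2997 - \left(24 - 3 \sqrt{3 + \frac{1}{-5 - \left(-2 - \frac{4}{3}\right)}}\right) = -2997 - \left(24 - 3 \sqrt{3 + \frac{1}{-5 - - \frac{10}{3}}}\right) = -2997 - \left(24 - 3 \sqrt{3 + \frac{1}{-5 + \frac{10}{3}}}\right) = -2997 - \left(24 - 3 \sqrt{3 + \frac{1}{- \frac{5}{3}}}\right) = -2997 - \left(24 - 3 \sqrt{3 - \frac{3}{5}}\right) = -2997 - \left(24 - 3 \sqrt{\frac{12}{5}}\right) = -2997 - \left(24 - 3 \frac{2 \sqrt{15}}{5}\right) = -2997 - \left(24 - \frac{6 \sqrt{15}}{5}\right) = -3021 + \frac{6 \sqrt{15}}{5}$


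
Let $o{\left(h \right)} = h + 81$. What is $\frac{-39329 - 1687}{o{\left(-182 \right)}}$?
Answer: $\frac{41016}{101} \approx 406.1$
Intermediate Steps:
$o{\left(h \right)} = 81 + h$
$\frac{-39329 - 1687}{o{\left(-182 \right)}} = \frac{-39329 - 1687}{81 - 182} = - \frac{41016}{-101} = \left(-41016\right) \left(- \frac{1}{101}\right) = \frac{41016}{101}$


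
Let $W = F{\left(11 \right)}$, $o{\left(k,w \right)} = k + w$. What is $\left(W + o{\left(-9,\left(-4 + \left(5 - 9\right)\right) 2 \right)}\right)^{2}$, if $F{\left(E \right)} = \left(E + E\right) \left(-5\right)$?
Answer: $18225$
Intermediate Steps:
$F{\left(E \right)} = - 10 E$ ($F{\left(E \right)} = 2 E \left(-5\right) = - 10 E$)
$W = -110$ ($W = \left(-10\right) 11 = -110$)
$\left(W + o{\left(-9,\left(-4 + \left(5 - 9\right)\right) 2 \right)}\right)^{2} = \left(-110 + \left(-9 + \left(-4 + \left(5 - 9\right)\right) 2\right)\right)^{2} = \left(-110 + \left(-9 + \left(-4 - 4\right) 2\right)\right)^{2} = \left(-110 - 25\right)^{2} = \left(-135\right)^{2} = 18225$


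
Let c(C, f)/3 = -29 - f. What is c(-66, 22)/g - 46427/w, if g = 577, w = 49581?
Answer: -34374272/28608237 ≈ -1.2016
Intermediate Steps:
c(C, f) = -87 - 3*f (c(C, f) = 3*(-29 - f) = -87 - 3*f)
c(-66, 22)/g - 46427/w = (-87 - 3*22)/577 - 46427/49581 = (-87 - 66)*(1/577) - 46427*1/49581 = -153*1/577 - 46427/49581 = -153/577 - 46427/49581 = -34374272/28608237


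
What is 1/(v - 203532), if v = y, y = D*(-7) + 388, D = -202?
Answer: -1/201730 ≈ -4.9571e-6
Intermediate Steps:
y = 1802 (y = -202*(-7) + 388 = 1414 + 388 = 1802)
v = 1802
1/(v - 203532) = 1/(1802 - 203532) = 1/(-201730) = -1/201730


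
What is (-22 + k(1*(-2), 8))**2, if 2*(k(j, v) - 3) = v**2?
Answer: 169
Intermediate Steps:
k(j, v) = 3 + v**2/2
(-22 + k(1*(-2), 8))**2 = (-22 + (3 + (1/2)*8**2))**2 = (-22 + (3 + (1/2)*64))**2 = (-22 + (3 + 32))**2 = (-22 + 35)**2 = 13**2 = 169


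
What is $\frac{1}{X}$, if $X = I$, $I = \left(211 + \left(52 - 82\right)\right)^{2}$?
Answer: $\frac{1}{32761} \approx 3.0524 \cdot 10^{-5}$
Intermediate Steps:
$I = 32761$ ($I = \left(211 - 30\right)^{2} = 181^{2} = 32761$)
$X = 32761$
$\frac{1}{X} = \frac{1}{32761}$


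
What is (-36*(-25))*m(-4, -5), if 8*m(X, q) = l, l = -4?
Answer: -450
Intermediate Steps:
m(X, q) = -½ (m(X, q) = (⅛)*(-4) = -½)
(-36*(-25))*m(-4, -5) = -36*(-25)*(-½) = 900*(-½) = -450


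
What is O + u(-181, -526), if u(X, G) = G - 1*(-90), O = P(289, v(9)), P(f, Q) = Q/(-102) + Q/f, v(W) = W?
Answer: -252041/578 ≈ -436.06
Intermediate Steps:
P(f, Q) = -Q/102 + Q/f (P(f, Q) = Q*(-1/102) + Q/f = -Q/102 + Q/f)
O = -33/578 (O = -1/102*9 + 9/289 = -3/34 + 9*(1/289) = -3/34 + 9/289 = -33/578 ≈ -0.057093)
u(X, G) = 90 + G (u(X, G) = G + 90 = 90 + G)
O + u(-181, -526) = -33/578 + (90 - 526) = -33/578 - 436 = -252041/578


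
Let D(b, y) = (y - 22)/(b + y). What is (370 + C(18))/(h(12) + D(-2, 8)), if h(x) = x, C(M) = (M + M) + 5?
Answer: 1233/29 ≈ 42.517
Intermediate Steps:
C(M) = 5 + 2*M (C(M) = 2*M + 5 = 5 + 2*M)
D(b, y) = (-22 + y)/(b + y)
(370 + C(18))/(h(12) + D(-2, 8)) = (370 + (5 + 2*18))/(12 + (-22 + 8)/(-2 + 8)) = (370 + (5 + 36))/(12 - 14/6) = (370 + 41)/(12 + (⅙)*(-14)) = 411/(12 - 7/3) = 411/(29/3) = 411*(3/29) = 1233/29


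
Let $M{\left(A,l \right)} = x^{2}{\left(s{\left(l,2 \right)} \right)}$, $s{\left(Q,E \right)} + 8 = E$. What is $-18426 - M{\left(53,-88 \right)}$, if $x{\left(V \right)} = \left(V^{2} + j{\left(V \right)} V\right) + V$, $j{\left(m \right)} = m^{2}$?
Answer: $-53022$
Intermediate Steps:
$s{\left(Q,E \right)} = -8 + E$
$x{\left(V \right)} = V + V^{2} + V^{3}$ ($x{\left(V \right)} = \left(V^{2} + V^{2} V\right) + V = \left(V^{2} + V^{3}\right) + V = V + V^{2} + V^{3}$)
$M{\left(A,l \right)} = 34596$ ($M{\left(A,l \right)} = \left(\left(-8 + 2\right) \left(1 + \left(-8 + 2\right) + \left(-8 + 2\right)^{2}\right)\right)^{2} = \left(- 6 \left(1 - 6 + \left(-6\right)^{2}\right)\right)^{2} = \left(- 6 \left(1 - 6 + 36\right)\right)^{2} = \left(\left(-6\right) 31\right)^{2} = \left(-186\right)^{2} = 34596$)
$-18426 - M{\left(53,-88 \right)} = -18426 - 34596 = -53022$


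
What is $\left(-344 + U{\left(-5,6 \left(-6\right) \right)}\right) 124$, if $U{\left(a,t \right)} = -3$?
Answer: $-43028$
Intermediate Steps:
$\left(-344 + U{\left(-5,6 \left(-6\right) \right)}\right) 124 = \left(-344 - 3\right) 124 = \left(-347\right) 124 = -43028$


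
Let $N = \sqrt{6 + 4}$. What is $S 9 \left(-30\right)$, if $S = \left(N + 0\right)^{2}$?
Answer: $-2700$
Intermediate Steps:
$N = \sqrt{10} \approx 3.1623$
$S = 10$ ($S = \left(\sqrt{10} + 0\right)^{2} = \left(\sqrt{10}\right)^{2} = 10$)
$S 9 \left(-30\right) = 10 \cdot 9 \left(-30\right) = 10 \left(-270\right) = -2700$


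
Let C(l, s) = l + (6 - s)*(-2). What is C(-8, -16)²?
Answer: 2704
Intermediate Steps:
C(l, s) = -12 + l + 2*s (C(l, s) = l + (-12 + 2*s) = -12 + l + 2*s)
C(-8, -16)² = (-12 - 8 + 2*(-16))² = (-12 - 8 - 32)² = (-52)² = 2704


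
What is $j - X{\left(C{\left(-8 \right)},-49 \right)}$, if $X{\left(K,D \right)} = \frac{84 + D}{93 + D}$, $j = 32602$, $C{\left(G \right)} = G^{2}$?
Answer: $\frac{1434453}{44} \approx 32601.0$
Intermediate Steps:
$X{\left(K,D \right)} = \frac{84 + D}{93 + D}$
$j - X{\left(C{\left(-8 \right)},-49 \right)} = 32602 - \frac{84 - 49}{93 - 49} = 32602 - \frac{1}{44} \cdot 35 = 32602 - \frac{35}{44} = \frac{1434453}{44}$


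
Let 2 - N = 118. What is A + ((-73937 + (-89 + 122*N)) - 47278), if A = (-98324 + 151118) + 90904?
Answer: 8242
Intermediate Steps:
N = -116 (N = 2 - 1*118 = 2 - 118 = -116)
A = 143698 (A = 52794 + 90904 = 143698)
A + ((-73937 + (-89 + 122*N)) - 47278) = 143698 + ((-73937 + (-89 + 122*(-116))) - 47278) = 143698 + ((-73937 + (-89 - 14152)) - 47278) = 143698 + ((-73937 - 14241) - 47278) = 143698 + (-88178 - 47278) = 143698 - 135456 = 8242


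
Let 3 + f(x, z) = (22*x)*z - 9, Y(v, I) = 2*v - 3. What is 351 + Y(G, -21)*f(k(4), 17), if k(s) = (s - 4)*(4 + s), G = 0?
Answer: 387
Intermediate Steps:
k(s) = (-4 + s)*(4 + s)
Y(v, I) = -3 + 2*v
f(x, z) = -12 + 22*x*z (f(x, z) = -3 + ((22*x)*z - 9) = -3 + (22*x*z - 9) = -3 + (-9 + 22*x*z) = -12 + 22*x*z)
351 + Y(G, -21)*f(k(4), 17) = 351 + (-3 + 2*0)*(-12 + 22*(-16 + 4²)*17) = 351 + (-3 + 0)*(-12 + 22*(-16 + 16)*17) = 351 - 3*(-12 + 22*0*17) = 351 - 3*(-12 + 0) = 351 - 3*(-12) = 351 + 36 = 387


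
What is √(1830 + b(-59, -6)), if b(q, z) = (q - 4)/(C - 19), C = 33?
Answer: √7302/2 ≈ 42.726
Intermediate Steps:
b(q, z) = -2/7 + q/14 (b(q, z) = (q - 4)/(33 - 19) = (-4 + q)/14 = (-4 + q)*(1/14) = -2/7 + q/14)
√(1830 + b(-59, -6)) = √(1830 + (-2/7 + (1/14)*(-59))) = √(1830 + (-2/7 - 59/14)) = √(1830 - 9/2) = √(3651/2) = √7302/2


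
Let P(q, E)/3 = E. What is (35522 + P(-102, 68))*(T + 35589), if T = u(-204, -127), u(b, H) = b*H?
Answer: 2197041822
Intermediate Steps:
u(b, H) = H*b
T = 25908 (T = -127*(-204) = 25908)
P(q, E) = 3*E
(35522 + P(-102, 68))*(T + 35589) = (35522 + 3*68)*(25908 + 35589) = (35522 + 204)*61497 = 35726*61497 = 2197041822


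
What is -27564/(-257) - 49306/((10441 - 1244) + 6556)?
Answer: 4736450/45489 ≈ 104.12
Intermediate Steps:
-27564/(-257) - 49306/((10441 - 1244) + 6556) = -27564*(-1/257) - 49306/(9197 + 6556) = 27564/257 - 49306/15753 = 27564/257 - 49306*1/15753 = 27564/257 - 554/177 = 4736450/45489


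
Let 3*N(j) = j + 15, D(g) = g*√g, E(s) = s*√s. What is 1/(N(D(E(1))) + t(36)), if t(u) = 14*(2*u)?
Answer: 3/3040 ≈ 0.00098684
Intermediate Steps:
E(s) = s^(3/2)
D(g) = g^(3/2)
t(u) = 28*u
N(j) = 5 + j/3 (N(j) = (j + 15)/3 = (15 + j)/3 = 5 + j/3)
1/(N(D(E(1))) + t(36)) = 1/((5 + (1^(3/2))^(3/2)/3) + 28*36) = 1/((5 + 1^(3/2)/3) + 1008) = 1/((5 + (⅓)*1) + 1008) = 1/((5 + ⅓) + 1008) = 1/(16/3 + 1008) = 1/(3040/3) = 3/3040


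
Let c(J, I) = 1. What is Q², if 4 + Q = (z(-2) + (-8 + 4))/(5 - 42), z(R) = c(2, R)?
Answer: 21025/1369 ≈ 15.358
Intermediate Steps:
z(R) = 1
Q = -145/37 (Q = -4 + (1 + (-8 + 4))/(5 - 42) = -4 + (1 - 4)/(-37) = -4 - 3*(-1/37) = -4 + 3/37 = -145/37 ≈ -3.9189)
Q² = (-145/37)² = 21025/1369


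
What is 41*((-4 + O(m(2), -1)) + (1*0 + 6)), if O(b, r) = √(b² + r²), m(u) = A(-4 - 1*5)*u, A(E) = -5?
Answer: 82 + 41*√101 ≈ 494.04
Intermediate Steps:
m(u) = -5*u
41*((-4 + O(m(2), -1)) + (1*0 + 6)) = 41*((-4 + √((-5*2)² + (-1)²)) + (1*0 + 6)) = 41*((-4 + √((-10)² + 1)) + (0 + 6)) = 41*((-4 + √(100 + 1)) + 6) = 41*((-4 + √101) + 6) = 41*(2 + √101) = 82 + 41*√101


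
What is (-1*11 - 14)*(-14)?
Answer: 350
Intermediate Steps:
(-1*11 - 14)*(-14) = (-11 - 14)*(-14) = -25*(-14) = 350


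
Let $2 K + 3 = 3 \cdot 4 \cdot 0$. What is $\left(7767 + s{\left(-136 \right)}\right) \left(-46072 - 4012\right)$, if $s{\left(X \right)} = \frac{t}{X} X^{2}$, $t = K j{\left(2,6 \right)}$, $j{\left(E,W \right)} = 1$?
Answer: $-399219564$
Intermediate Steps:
$K = - \frac{3}{2}$ ($K = - \frac{3}{2} + \frac{3 \cdot 4 \cdot 0}{2} = - \frac{3}{2} + \frac{12 \cdot 0}{2} = - \frac{3}{2} + \frac{1}{2} \cdot 0 = - \frac{3}{2} + 0 = - \frac{3}{2} \approx -1.5$)
$t = - \frac{3}{2}$ ($t = \left(- \frac{3}{2}\right) 1 = - \frac{3}{2} \approx -1.5$)
$s{\left(X \right)} = - \frac{3 X}{2}$ ($s{\left(X \right)} = - \frac{3}{2 X} X^{2} = - \frac{3 X}{2}$)
$\left(7767 + s{\left(-136 \right)}\right) \left(-46072 - 4012\right) = \left(7767 - -204\right) \left(-46072 - 4012\right) = \left(7767 + 204\right) \left(-50084\right) = 7971 \left(-50084\right) = -399219564$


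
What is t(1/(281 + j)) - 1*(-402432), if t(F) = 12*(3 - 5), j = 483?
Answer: 402408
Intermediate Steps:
t(F) = -24 (t(F) = 12*(-2) = -24)
t(1/(281 + j)) - 1*(-402432) = -24 - 1*(-402432) = -24 + 402432 = 402408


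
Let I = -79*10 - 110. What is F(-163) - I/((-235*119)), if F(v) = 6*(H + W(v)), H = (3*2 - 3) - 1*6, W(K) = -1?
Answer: -134412/5593 ≈ -24.032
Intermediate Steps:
I = -900 (I = -790 - 110 = -900)
H = -3 (H = (6 - 3) - 6 = 3 - 6 = -3)
F(v) = -24 (F(v) = 6*(-3 - 1) = 6*(-4) = -24)
F(-163) - I/((-235*119)) = -24 - (-900)/((-235*119)) = -24 - (-900)/(-27965) = -24 - (-900)*(-1)/27965 = -24 - 1*180/5593 = -24 - 180/5593 = -134412/5593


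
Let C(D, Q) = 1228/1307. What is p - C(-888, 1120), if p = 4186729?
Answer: 5472053575/1307 ≈ 4.1867e+6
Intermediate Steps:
C(D, Q) = 1228/1307 (C(D, Q) = 1228*(1/1307) = 1228/1307)
p - C(-888, 1120) = 4186729 - 1*1228/1307 = 4186729 - 1228/1307 = 5472053575/1307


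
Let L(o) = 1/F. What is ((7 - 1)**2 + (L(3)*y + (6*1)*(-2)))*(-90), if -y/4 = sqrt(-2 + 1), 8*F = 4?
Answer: -2160 + 720*I ≈ -2160.0 + 720.0*I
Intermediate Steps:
F = 1/2 (F = (1/8)*4 = 1/2 ≈ 0.50000)
L(o) = 2 (L(o) = 1/(1/2) = 1*2 = 2)
y = -4*I (y = -4*sqrt(-2 + 1) = -4*I ≈ -4.0*I)
((7 - 1)**2 + (L(3)*y + (6*1)*(-2)))*(-90) = ((7 - 1)**2 + (2*(-4*I) + (6*1)*(-2)))*(-90) = (6**2 + (-8*I + 6*(-2)))*(-90) = (36 + (-8*I - 12))*(-90) = (36 + (-12 - 8*I))*(-90) = (24 - 8*I)*(-90) = -2160 + 720*I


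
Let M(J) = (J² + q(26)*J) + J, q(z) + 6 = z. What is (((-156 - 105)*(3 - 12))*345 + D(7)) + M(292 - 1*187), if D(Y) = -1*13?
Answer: 823622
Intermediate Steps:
D(Y) = -13
q(z) = -6 + z
M(J) = J² + 21*J (M(J) = (J² + (-6 + 26)*J) + J = (J² + 20*J) + J = J² + 21*J)
(((-156 - 105)*(3 - 12))*345 + D(7)) + M(292 - 1*187) = (((-156 - 105)*(3 - 12))*345 - 13) + (292 - 1*187)*(21 + (292 - 1*187)) = (-261*(-9)*345 - 13) + (292 - 187)*(21 + (292 - 187)) = (2349*345 - 13) + 105*(21 + 105) = (810405 - 13) + 105*126 = 810392 + 13230 = 823622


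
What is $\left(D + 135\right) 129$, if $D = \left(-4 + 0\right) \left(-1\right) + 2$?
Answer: $18189$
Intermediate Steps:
$D = 6$ ($D = \left(-4\right) \left(-1\right) + 2 = 4 + 2 = 6$)
$\left(D + 135\right) 129 = \left(6 + 135\right) 129 = 141 \cdot 129 = 18189$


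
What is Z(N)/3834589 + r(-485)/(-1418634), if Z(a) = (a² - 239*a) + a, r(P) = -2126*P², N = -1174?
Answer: 959992469248171/2719939165713 ≈ 352.95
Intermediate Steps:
Z(a) = a² - 238*a
Z(N)/3834589 + r(-485)/(-1418634) = -1174*(-238 - 1174)/3834589 - 2126*(-485)²/(-1418634) = -1174*(-1412)*(1/3834589) - 2126*235225*(-1/1418634) = 1657688*(1/3834589) - 500088350*(-1/1418634) = 1657688/3834589 + 250044175/709317 = 959992469248171/2719939165713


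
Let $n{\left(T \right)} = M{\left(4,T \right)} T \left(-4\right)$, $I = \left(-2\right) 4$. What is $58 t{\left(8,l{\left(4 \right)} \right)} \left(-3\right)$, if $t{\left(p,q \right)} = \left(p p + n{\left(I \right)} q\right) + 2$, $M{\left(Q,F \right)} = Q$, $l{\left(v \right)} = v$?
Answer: $-100572$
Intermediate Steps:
$I = -8$
$n{\left(T \right)} = - 16 T$ ($n{\left(T \right)} = 4 T \left(-4\right) = - 16 T$)
$t{\left(p,q \right)} = 2 + p^{2} + 128 q$ ($t{\left(p,q \right)} = \left(p p + \left(-16\right) \left(-8\right) q\right) + 2 = \left(p^{2} + 128 q\right) + 2 = 2 + p^{2} + 128 q$)
$58 t{\left(8,l{\left(4 \right)} \right)} \left(-3\right) = 58 \left(2 + 8^{2} + 128 \cdot 4\right) \left(-3\right) = 58 \left(2 + 64 + 512\right) \left(-3\right) = 58 \cdot 578 \left(-3\right) = 33524 \left(-3\right) = -100572$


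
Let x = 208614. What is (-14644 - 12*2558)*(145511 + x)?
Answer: -16056027500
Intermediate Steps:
(-14644 - 12*2558)*(145511 + x) = (-14644 - 12*2558)*(145511 + 208614) = (-14644 - 30696)*354125 = -45340*354125 = -16056027500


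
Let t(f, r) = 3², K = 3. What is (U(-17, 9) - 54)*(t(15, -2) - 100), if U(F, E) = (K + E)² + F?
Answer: -6643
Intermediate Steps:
t(f, r) = 9
U(F, E) = F + (3 + E)² (U(F, E) = (3 + E)² + F = F + (3 + E)²)
(U(-17, 9) - 54)*(t(15, -2) - 100) = ((-17 + (3 + 9)²) - 54)*(9 - 100) = ((-17 + 12²) - 54)*(-91) = ((-17 + 144) - 54)*(-91) = (127 - 54)*(-91) = 73*(-91) = -6643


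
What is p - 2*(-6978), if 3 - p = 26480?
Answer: -12521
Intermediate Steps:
p = -26477 (p = 3 - 1*26480 = 3 - 26480 = -26477)
p - 2*(-6978) = -26477 - 2*(-6978) = -26477 - 1*(-13956) = -26477 + 13956 = -12521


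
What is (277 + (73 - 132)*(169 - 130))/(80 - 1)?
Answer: -2024/79 ≈ -25.620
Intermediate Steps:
(277 + (73 - 132)*(169 - 130))/(80 - 1) = (277 - 59*39)/79 = (277 - 2301)*(1/79) = -2024*1/79 = -2024/79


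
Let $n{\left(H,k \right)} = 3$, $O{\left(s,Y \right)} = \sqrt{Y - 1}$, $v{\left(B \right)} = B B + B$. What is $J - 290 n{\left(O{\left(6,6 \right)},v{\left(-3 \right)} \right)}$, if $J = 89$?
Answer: $-781$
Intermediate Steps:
$v{\left(B \right)} = B + B^{2}$ ($v{\left(B \right)} = B^{2} + B = B + B^{2}$)
$O{\left(s,Y \right)} = \sqrt{-1 + Y}$
$J - 290 n{\left(O{\left(6,6 \right)},v{\left(-3 \right)} \right)} = 89 - 870 = -781$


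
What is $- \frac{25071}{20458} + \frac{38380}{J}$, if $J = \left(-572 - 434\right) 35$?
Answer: $- \frac{166792795}{72032618} \approx -2.3155$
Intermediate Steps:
$J = -35210$ ($J = \left(-572 - 434\right) 35 = \left(-1006\right) 35 = -35210$)
$- \frac{25071}{20458} + \frac{38380}{J} = - \frac{25071}{20458} + \frac{38380}{-35210} = \left(-25071\right) \frac{1}{20458} + 38380 \left(- \frac{1}{35210}\right) = - \frac{25071}{20458} - \frac{3838}{3521} = - \frac{166792795}{72032618}$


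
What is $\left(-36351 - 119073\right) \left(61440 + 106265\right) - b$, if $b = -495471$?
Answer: $-26064886449$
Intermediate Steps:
$\left(-36351 - 119073\right) \left(61440 + 106265\right) - b = \left(-36351 - 119073\right) \left(61440 + 106265\right) - -495471 = \left(-155424\right) 167705 + 495471 = -26065381920 + 495471 = -26064886449$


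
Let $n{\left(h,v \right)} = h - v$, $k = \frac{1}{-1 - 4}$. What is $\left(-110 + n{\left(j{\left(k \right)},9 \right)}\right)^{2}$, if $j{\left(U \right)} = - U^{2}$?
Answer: $\frac{8856576}{625} \approx 14171.0$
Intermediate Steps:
$k = - \frac{1}{5}$ ($k = \frac{1}{-5} = - \frac{1}{5} \approx -0.2$)
$\left(-110 + n{\left(j{\left(k \right)},9 \right)}\right)^{2} = \left(-110 - \frac{226}{25}\right)^{2} = \left(- \frac{2976}{25}\right)^{2} = \frac{8856576}{625}$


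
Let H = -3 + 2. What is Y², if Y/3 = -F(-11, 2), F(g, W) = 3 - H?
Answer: 144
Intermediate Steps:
H = -1
F(g, W) = 4 (F(g, W) = 3 - 1*(-1) = 3 + 1 = 4)
Y = -12 (Y = 3*(-1*4) = 3*(-4) = -12)
Y² = (-12)² = 144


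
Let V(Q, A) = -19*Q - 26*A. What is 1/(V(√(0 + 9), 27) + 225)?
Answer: -1/534 ≈ -0.0018727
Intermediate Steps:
V(Q, A) = -26*A - 19*Q
1/(V(√(0 + 9), 27) + 225) = 1/((-26*27 - 19*√(0 + 9)) + 225) = 1/((-702 - 19*√9) + 225) = 1/((-702 - 19*3) + 225) = 1/((-702 - 57) + 225) = 1/(-759 + 225) = 1/(-534) = -1/534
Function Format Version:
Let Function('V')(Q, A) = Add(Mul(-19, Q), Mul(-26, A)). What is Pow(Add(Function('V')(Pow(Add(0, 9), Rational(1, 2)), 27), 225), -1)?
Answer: Rational(-1, 534) ≈ -0.0018727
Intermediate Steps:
Function('V')(Q, A) = Add(Mul(-26, A), Mul(-19, Q))
Pow(Add(Function('V')(Pow(Add(0, 9), Rational(1, 2)), 27), 225), -1) = Pow(Add(Add(Mul(-26, 27), Mul(-19, Pow(Add(0, 9), Rational(1, 2)))), 225), -1) = Pow(Add(Add(-702, Mul(-19, Pow(9, Rational(1, 2)))), 225), -1) = Pow(Add(Add(-702, Mul(-19, 3)), 225), -1) = Pow(Add(Add(-702, -57), 225), -1) = Pow(Add(-759, 225), -1) = Pow(-534, -1) = Rational(-1, 534)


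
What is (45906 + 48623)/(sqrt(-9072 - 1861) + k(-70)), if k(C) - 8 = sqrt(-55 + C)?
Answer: 94529/(8 + 5*I*sqrt(5) + 29*I*sqrt(13)) ≈ 56.183 - 812.84*I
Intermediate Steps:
k(C) = 8 + sqrt(-55 + C)
(45906 + 48623)/(sqrt(-9072 - 1861) + k(-70)) = (45906 + 48623)/(sqrt(-9072 - 1861) + (8 + sqrt(-55 - 70))) = 94529/(sqrt(-10933) + (8 + sqrt(-125))) = 94529/(29*I*sqrt(13) + (8 + 5*I*sqrt(5))) = 94529/(8 + 5*I*sqrt(5) + 29*I*sqrt(13))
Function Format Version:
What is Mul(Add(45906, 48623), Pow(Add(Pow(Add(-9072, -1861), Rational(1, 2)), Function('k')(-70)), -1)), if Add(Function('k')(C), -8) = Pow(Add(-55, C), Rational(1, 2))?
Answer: Mul(94529, Pow(Add(8, Mul(5, I, Pow(5, Rational(1, 2))), Mul(29, I, Pow(13, Rational(1, 2)))), -1)) ≈ Add(56.183, Mul(-812.84, I))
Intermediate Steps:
Function('k')(C) = Add(8, Pow(Add(-55, C), Rational(1, 2)))
Mul(Add(45906, 48623), Pow(Add(Pow(Add(-9072, -1861), Rational(1, 2)), Function('k')(-70)), -1)) = Mul(Add(45906, 48623), Pow(Add(Pow(Add(-9072, -1861), Rational(1, 2)), Add(8, Pow(Add(-55, -70), Rational(1, 2)))), -1)) = Mul(94529, Pow(Add(Pow(-10933, Rational(1, 2)), Add(8, Pow(-125, Rational(1, 2)))), -1)) = Mul(94529, Pow(Add(Mul(29, I, Pow(13, Rational(1, 2))), Add(8, Mul(5, I, Pow(5, Rational(1, 2))))), -1)) = Mul(94529, Pow(Add(8, Mul(5, I, Pow(5, Rational(1, 2))), Mul(29, I, Pow(13, Rational(1, 2)))), -1))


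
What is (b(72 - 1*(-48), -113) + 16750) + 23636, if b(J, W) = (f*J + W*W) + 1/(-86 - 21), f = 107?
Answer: 7061464/107 ≈ 65995.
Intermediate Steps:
b(J, W) = -1/107 + W² + 107*J (b(J, W) = (107*J + W*W) + 1/(-86 - 21) = (107*J + W²) + 1/(-107) = (W² + 107*J) - 1/107 = -1/107 + W² + 107*J)
(b(72 - 1*(-48), -113) + 16750) + 23636 = ((-1/107 + (-113)² + 107*(72 - 1*(-48))) + 16750) + 23636 = ((-1/107 + 12769 + 107*(72 + 48)) + 16750) + 23636 = ((-1/107 + 12769 + 107*120) + 16750) + 23636 = ((-1/107 + 12769 + 12840) + 16750) + 23636 = (2740162/107 + 16750) + 23636 = 4532412/107 + 23636 = 7061464/107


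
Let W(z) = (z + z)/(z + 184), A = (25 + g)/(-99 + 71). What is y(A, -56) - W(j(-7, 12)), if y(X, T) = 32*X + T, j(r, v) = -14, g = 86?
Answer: -108702/595 ≈ -182.69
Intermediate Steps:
A = -111/28 (A = (25 + 86)/(-99 + 71) = 111/(-28) = 111*(-1/28) = -111/28 ≈ -3.9643)
y(X, T) = T + 32*X
W(z) = 2*z/(184 + z) (W(z) = (2*z)/(184 + z) = 2*z/(184 + z))
y(A, -56) - W(j(-7, 12)) = (-56 + 32*(-111/28)) - 2*(-14)/(184 - 14) = (-56 - 888/7) - 2*(-14)/170 = -1280/7 - 2*(-14)/170 = -1280/7 - 1*(-14/85) = -1280/7 + 14/85 = -108702/595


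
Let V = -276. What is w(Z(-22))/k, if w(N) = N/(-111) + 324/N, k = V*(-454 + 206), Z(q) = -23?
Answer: -35435/174747744 ≈ -0.00020278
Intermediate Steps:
k = 68448 (k = -276*(-454 + 206) = -276*(-248) = 68448)
w(N) = 324/N - N/111 (w(N) = N*(-1/111) + 324/N = -N/111 + 324/N = 324/N - N/111)
w(Z(-22))/k = (324/(-23) - 1/111*(-23))/68448 = (324*(-1/23) + 23/111)*(1/68448) = (-324/23 + 23/111)*(1/68448) = -35435/2553*1/68448 = -35435/174747744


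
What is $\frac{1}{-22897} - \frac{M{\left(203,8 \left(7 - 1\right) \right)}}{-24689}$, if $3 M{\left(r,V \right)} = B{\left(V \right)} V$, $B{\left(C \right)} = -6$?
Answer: $- \frac{317543}{80757719} \approx -0.003932$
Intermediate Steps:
$M{\left(r,V \right)} = - 2 V$ ($M{\left(r,V \right)} = \frac{\left(-6\right) V}{3} = - 2 V$)
$\frac{1}{-22897} - \frac{M{\left(203,8 \left(7 - 1\right) \right)}}{-24689} = \frac{1}{-22897} - \frac{\left(-2\right) 8 \left(7 - 1\right)}{-24689} = - \frac{1}{22897} - - 2 \cdot 8 \cdot 6 \left(- \frac{1}{24689}\right) = - \frac{1}{22897} - \left(-2\right) 48 \left(- \frac{1}{24689}\right) = - \frac{1}{22897} - \left(-96\right) \left(- \frac{1}{24689}\right) = - \frac{1}{22897} - \frac{96}{24689} = - \frac{317543}{80757719}$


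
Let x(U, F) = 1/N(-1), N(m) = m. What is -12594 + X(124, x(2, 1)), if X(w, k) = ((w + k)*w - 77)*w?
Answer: 1869106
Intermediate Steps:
x(U, F) = -1 (x(U, F) = 1/(-1) = -1)
X(w, k) = w*(-77 + w*(k + w)) (X(w, k) = ((k + w)*w - 77)*w = (w*(k + w) - 77)*w = (-77 + w*(k + w))*w = w*(-77 + w*(k + w)))
-12594 + X(124, x(2, 1)) = -12594 + 124*(-77 + 124**2 - 1*124) = -12594 + 124*(-77 + 15376 - 124) = -12594 + 124*15175 = -12594 + 1881700 = 1869106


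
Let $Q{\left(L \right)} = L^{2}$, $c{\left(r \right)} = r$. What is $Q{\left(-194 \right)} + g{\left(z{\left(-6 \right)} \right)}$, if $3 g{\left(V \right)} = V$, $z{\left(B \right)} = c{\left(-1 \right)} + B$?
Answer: $\frac{112901}{3} \approx 37634.0$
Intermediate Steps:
$z{\left(B \right)} = -1 + B$
$g{\left(V \right)} = \frac{V}{3}$
$Q{\left(-194 \right)} + g{\left(z{\left(-6 \right)} \right)} = \left(-194\right)^{2} + \frac{-1 - 6}{3} = 37636 + \frac{1}{3} \left(-7\right) = 37636 - \frac{7}{3} = \frac{112901}{3}$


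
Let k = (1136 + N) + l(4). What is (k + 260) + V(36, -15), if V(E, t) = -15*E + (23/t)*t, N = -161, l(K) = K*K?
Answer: 734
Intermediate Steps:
l(K) = K**2
V(E, t) = 23 - 15*E (V(E, t) = -15*E + 23 = 23 - 15*E)
k = 991 (k = (1136 - 161) + 4**2 = 975 + 16 = 991)
(k + 260) + V(36, -15) = (991 + 260) + (23 - 15*36) = 1251 + (23 - 540) = 1251 - 517 = 734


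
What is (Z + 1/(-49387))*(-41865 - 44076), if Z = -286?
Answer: 1213889381703/49387 ≈ 2.4579e+7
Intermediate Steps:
(Z + 1/(-49387))*(-41865 - 44076) = (-286 + 1/(-49387))*(-41865 - 44076) = (-286 - 1/49387)*(-85941) = -14124683/49387*(-85941) = 1213889381703/49387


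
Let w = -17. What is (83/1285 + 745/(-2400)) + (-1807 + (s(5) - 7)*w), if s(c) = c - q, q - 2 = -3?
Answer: -44168945/24672 ≈ -1790.2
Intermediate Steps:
q = -1 (q = 2 - 3 = -1)
s(c) = 1 + c (s(c) = c - 1*(-1) = c + 1 = 1 + c)
(83/1285 + 745/(-2400)) + (-1807 + (s(5) - 7)*w) = (83/1285 + 745/(-2400)) + (-1807 + ((1 + 5) - 7)*(-17)) = (83*(1/1285) + 745*(-1/2400)) + (-1807 + (6 - 7)*(-17)) = (83/1285 - 149/480) + (-1807 - 1*(-17)) = -6065/24672 + (-1807 + 17) = -6065/24672 - 1790 = -44168945/24672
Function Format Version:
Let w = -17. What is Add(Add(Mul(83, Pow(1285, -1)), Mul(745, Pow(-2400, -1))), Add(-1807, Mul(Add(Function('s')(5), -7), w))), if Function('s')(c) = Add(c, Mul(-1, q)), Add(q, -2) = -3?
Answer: Rational(-44168945, 24672) ≈ -1790.2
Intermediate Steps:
q = -1 (q = Add(2, -3) = -1)
Function('s')(c) = Add(1, c) (Function('s')(c) = Add(c, Mul(-1, -1)) = Add(c, 1) = Add(1, c))
Add(Add(Mul(83, Pow(1285, -1)), Mul(745, Pow(-2400, -1))), Add(-1807, Mul(Add(Function('s')(5), -7), w))) = Add(Add(Mul(83, Pow(1285, -1)), Mul(745, Pow(-2400, -1))), Add(-1807, Mul(Add(Add(1, 5), -7), -17))) = Add(Add(Mul(83, Rational(1, 1285)), Mul(745, Rational(-1, 2400))), Add(-1807, Mul(Add(6, -7), -17))) = Add(Add(Rational(83, 1285), Rational(-149, 480)), Add(-1807, Mul(-1, -17))) = Add(Rational(-6065, 24672), Add(-1807, 17)) = Add(Rational(-6065, 24672), -1790) = Rational(-44168945, 24672)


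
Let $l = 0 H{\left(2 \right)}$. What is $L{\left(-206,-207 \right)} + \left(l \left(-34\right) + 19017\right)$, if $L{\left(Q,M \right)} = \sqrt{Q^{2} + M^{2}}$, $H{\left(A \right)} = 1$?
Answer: $19017 + \sqrt{85285} \approx 19309.0$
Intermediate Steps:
$l = 0$ ($l = 0 \cdot 1 = 0$)
$L{\left(Q,M \right)} = \sqrt{M^{2} + Q^{2}}$
$L{\left(-206,-207 \right)} + \left(l \left(-34\right) + 19017\right) = \sqrt{\left(-207\right)^{2} + \left(-206\right)^{2}} + \left(0 \left(-34\right) + 19017\right) = \sqrt{42849 + 42436} + \left(0 + 19017\right) = \sqrt{85285} + 19017 = 19017 + \sqrt{85285}$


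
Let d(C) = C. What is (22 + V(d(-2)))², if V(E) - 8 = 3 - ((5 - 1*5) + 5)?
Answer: 784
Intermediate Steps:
V(E) = 6 (V(E) = 8 + (3 - ((5 - 1*5) + 5)) = 8 + (3 - ((5 - 5) + 5)) = 8 + (3 - (0 + 5)) = 8 + (3 - 1*5) = 8 + (3 - 5) = 8 - 2 = 6)
(22 + V(d(-2)))² = (22 + 6)² = 28² = 784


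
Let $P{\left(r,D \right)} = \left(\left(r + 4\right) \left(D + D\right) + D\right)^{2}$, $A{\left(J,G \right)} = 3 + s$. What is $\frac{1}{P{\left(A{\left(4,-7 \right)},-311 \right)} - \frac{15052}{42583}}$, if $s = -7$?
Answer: $\frac{42583}{4118655291} \approx 1.0339 \cdot 10^{-5}$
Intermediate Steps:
$A{\left(J,G \right)} = -4$ ($A{\left(J,G \right)} = 3 - 7 = -4$)
$P{\left(r,D \right)} = \left(D + 2 D \left(4 + r\right)\right)^{2}$ ($P{\left(r,D \right)} = \left(\left(4 + r\right) 2 D + D\right)^{2} = \left(2 D \left(4 + r\right) + D\right)^{2} = \left(D + 2 D \left(4 + r\right)\right)^{2}$)
$\frac{1}{P{\left(A{\left(4,-7 \right)},-311 \right)} - \frac{15052}{42583}} = \frac{1}{\left(-311\right)^{2} \left(9 + 2 \left(-4\right)\right)^{2} - \frac{15052}{42583}} = \frac{1}{96721 \left(9 - 8\right)^{2} - \frac{15052}{42583}} = \frac{1}{96721 \cdot 1^{2} - \frac{15052}{42583}} = \frac{1}{96721 \cdot 1 - \frac{15052}{42583}} = \frac{1}{96721 - \frac{15052}{42583}} = \frac{1}{\frac{4118655291}{42583}} = \frac{42583}{4118655291}$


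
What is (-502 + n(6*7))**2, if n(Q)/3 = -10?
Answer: 283024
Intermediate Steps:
n(Q) = -30 (n(Q) = 3*(-10) = -30)
(-502 + n(6*7))**2 = (-502 - 30)**2 = (-532)**2 = 283024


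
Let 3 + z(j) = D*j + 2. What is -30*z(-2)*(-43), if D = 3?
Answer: -9030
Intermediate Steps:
z(j) = -1 + 3*j (z(j) = -3 + (3*j + 2) = -3 + (2 + 3*j) = -1 + 3*j)
-30*z(-2)*(-43) = -30*(-1 + 3*(-2))*(-43) = -30*(-1 - 6)*(-43) = -30*(-7)*(-43) = 210*(-43) = -9030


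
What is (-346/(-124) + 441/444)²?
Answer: 301334881/21049744 ≈ 14.315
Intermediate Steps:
(-346/(-124) + 441/444)² = (-346*(-1/124) + 441*(1/444))² = (173/62 + 147/148)² = (17359/4588)² = 301334881/21049744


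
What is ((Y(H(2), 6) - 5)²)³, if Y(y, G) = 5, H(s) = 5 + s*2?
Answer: 0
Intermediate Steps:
H(s) = 5 + 2*s
((Y(H(2), 6) - 5)²)³ = ((5 - 5)²)³ = (0²)³ = 0³ = 0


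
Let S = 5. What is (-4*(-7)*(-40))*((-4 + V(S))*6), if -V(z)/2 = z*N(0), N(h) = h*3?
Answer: 26880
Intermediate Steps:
N(h) = 3*h
V(z) = 0 (V(z) = -2*z*3*0 = -2*z*0 = -2*0 = 0)
(-4*(-7)*(-40))*((-4 + V(S))*6) = (-4*(-7)*(-40))*((-4 + 0)*6) = (28*(-40))*(-4*6) = -1120*(-24) = 26880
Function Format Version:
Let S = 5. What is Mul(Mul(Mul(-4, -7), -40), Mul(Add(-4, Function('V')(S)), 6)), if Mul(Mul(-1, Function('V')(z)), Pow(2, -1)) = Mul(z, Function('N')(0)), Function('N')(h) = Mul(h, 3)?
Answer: 26880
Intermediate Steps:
Function('N')(h) = Mul(3, h)
Function('V')(z) = 0 (Function('V')(z) = Mul(-2, Mul(z, Mul(3, 0))) = Mul(-2, Mul(z, 0)) = Mul(-2, 0) = 0)
Mul(Mul(Mul(-4, -7), -40), Mul(Add(-4, Function('V')(S)), 6)) = Mul(Mul(Mul(-4, -7), -40), Mul(Add(-4, 0), 6)) = Mul(Mul(28, -40), Mul(-4, 6)) = Mul(-1120, -24) = 26880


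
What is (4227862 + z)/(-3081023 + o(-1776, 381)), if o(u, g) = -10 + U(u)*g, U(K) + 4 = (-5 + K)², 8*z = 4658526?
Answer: 19240711/4821738336 ≈ 0.0039904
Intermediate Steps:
z = 2329263/4 (z = (⅛)*4658526 = 2329263/4 ≈ 5.8232e+5)
U(K) = -4 + (-5 + K)²
o(u, g) = -10 + g*(-4 + (-5 + u)²) (o(u, g) = -10 + (-4 + (-5 + u)²)*g = -10 + g*(-4 + (-5 + u)²))
(4227862 + z)/(-3081023 + o(-1776, 381)) = (4227862 + 2329263/4)/(-3081023 + (-10 + 381*(-4 + (-5 - 1776)²))) = 19240711/(4*(-3081023 + (-10 + 381*(-4 + (-1781)²)))) = 19240711/(4*(-3081023 + (-10 + 381*(-4 + 3171961)))) = 19240711/(4*(-3081023 + (-10 + 381*3171957))) = 19240711/(4*(-3081023 + (-10 + 1208515617))) = 19240711/(4*(-3081023 + 1208515607)) = (19240711/4)/1205434584 = (19240711/4)*(1/1205434584) = 19240711/4821738336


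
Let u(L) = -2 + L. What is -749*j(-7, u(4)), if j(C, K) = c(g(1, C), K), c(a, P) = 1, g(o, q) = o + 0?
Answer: -749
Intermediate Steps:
g(o, q) = o
j(C, K) = 1
-749*j(-7, u(4)) = -749*1 = -749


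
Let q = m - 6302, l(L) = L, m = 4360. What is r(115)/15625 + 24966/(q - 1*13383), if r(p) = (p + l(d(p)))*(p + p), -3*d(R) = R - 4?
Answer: -921306/1915625 ≈ -0.48094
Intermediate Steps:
d(R) = 4/3 - R/3 (d(R) = -(R - 4)/3 = -(-4 + R)/3 = 4/3 - R/3)
q = -1942 (q = 4360 - 6302 = -1942)
r(p) = 2*p*(4/3 + 2*p/3) (r(p) = (p + (4/3 - p/3))*(p + p) = (4/3 + 2*p/3)*(2*p) = 2*p*(4/3 + 2*p/3))
r(115)/15625 + 24966/(q - 1*13383) = ((4/3)*115*(2 + 115))/15625 + 24966/(-1942 - 1*13383) = ((4/3)*115*117)*(1/15625) + 24966/(-1942 - 13383) = 17940*(1/15625) + 24966/(-15325) = 3588/3125 + 24966*(-1/15325) = 3588/3125 - 24966/15325 = -921306/1915625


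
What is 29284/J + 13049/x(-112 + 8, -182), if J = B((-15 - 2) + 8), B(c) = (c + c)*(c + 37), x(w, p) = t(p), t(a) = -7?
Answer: -242203/126 ≈ -1922.2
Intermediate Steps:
x(w, p) = -7
B(c) = 2*c*(37 + c) (B(c) = (2*c)*(37 + c) = 2*c*(37 + c))
J = -504 (J = 2*((-15 - 2) + 8)*(37 + ((-15 - 2) + 8)) = 2*(-17 + 8)*(37 + (-17 + 8)) = 2*(-9)*(37 - 9) = 2*(-9)*28 = -504)
29284/J + 13049/x(-112 + 8, -182) = 29284/(-504) + 13049/(-7) = 29284*(-1/504) + 13049*(-⅐) = -7321/126 - 13049/7 = -242203/126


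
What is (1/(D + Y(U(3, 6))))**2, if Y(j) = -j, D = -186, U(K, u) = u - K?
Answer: 1/35721 ≈ 2.7995e-5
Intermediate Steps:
(1/(D + Y(U(3, 6))))**2 = (1/(-186 - (6 - 1*3)))**2 = (1/(-186 - (6 - 3)))**2 = (1/(-186 - 1*3))**2 = (1/(-186 - 3))**2 = (1/(-189))**2 = (-1/189)**2 = 1/35721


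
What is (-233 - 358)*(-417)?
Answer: 246447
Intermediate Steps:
(-233 - 358)*(-417) = -591*(-417) = 246447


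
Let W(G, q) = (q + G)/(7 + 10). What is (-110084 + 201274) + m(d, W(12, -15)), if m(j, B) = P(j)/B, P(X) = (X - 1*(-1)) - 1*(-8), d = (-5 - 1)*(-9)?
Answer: 90833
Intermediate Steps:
d = 54 (d = -6*(-9) = 54)
W(G, q) = G/17 + q/17 (W(G, q) = (G + q)/17 = (G + q)*(1/17) = G/17 + q/17)
P(X) = 9 + X (P(X) = (X + 1) + 8 = (1 + X) + 8 = 9 + X)
m(j, B) = (9 + j)/B
(-110084 + 201274) + m(d, W(12, -15)) = (-110084 + 201274) + (9 + 54)/((1/17)*12 + (1/17)*(-15)) = 91190 + 63/(12/17 - 15/17) = 91190 + 63/(-3/17) = 91190 - 17/3*63 = 91190 - 357 = 90833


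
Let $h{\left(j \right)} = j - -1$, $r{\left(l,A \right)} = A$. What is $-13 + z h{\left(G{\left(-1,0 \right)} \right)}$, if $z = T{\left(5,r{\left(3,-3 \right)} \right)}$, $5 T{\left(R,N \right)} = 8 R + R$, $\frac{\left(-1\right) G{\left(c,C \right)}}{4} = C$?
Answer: $-4$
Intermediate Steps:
$G{\left(c,C \right)} = - 4 C$
$h{\left(j \right)} = 1 + j$ ($h{\left(j \right)} = j + 1 = 1 + j$)
$T{\left(R,N \right)} = \frac{9 R}{5}$ ($T{\left(R,N \right)} = \frac{8 R + R}{5} = \frac{9 R}{5}$)
$z = 9$ ($z = \frac{9}{5} \cdot 5 = 9$)
$-13 + z h{\left(G{\left(-1,0 \right)} \right)} = -13 + 9 \left(1 - 0\right) = -13 + 9 \left(1 + 0\right) = -13 + 9 \cdot 1 = -13 + 9 = -4$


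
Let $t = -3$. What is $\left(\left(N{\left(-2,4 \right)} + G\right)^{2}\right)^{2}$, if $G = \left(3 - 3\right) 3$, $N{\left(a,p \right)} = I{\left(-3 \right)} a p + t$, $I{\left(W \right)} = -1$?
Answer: $625$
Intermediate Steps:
$N{\left(a,p \right)} = -3 - a p$ ($N{\left(a,p \right)} = - a p - 3 = -3 - a p$)
$G = 0$ ($G = 0 \cdot 3 = 0$)
$\left(\left(N{\left(-2,4 \right)} + G\right)^{2}\right)^{2} = \left(\left(\left(-3 - \left(-2\right) 4\right) + 0\right)^{2}\right)^{2} = \left(\left(\left(-3 + 8\right) + 0\right)^{2}\right)^{2} = \left(\left(5 + 0\right)^{2}\right)^{2} = \left(5^{2}\right)^{2} = 25^{2} = 625$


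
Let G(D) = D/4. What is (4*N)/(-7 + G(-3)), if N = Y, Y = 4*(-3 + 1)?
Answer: 128/31 ≈ 4.1290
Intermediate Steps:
G(D) = D/4 (G(D) = D*(¼) = D/4)
Y = -8 (Y = 4*(-2) = -8)
N = -8
(4*N)/(-7 + G(-3)) = (4*(-8))/(-7 + (¼)*(-3)) = -32/(-7 - ¾) = -32/(-31/4) = -32*(-4/31) = 128/31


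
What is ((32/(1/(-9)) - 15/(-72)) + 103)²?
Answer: 19669225/576 ≈ 34148.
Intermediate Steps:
((32/(1/(-9)) - 15/(-72)) + 103)² = ((32/(-⅑) - 15*(-1/72)) + 103)² = ((32*(-9) + 5/24) + 103)² = ((-288 + 5/24) + 103)² = (-6907/24 + 103)² = (-4435/24)² = 19669225/576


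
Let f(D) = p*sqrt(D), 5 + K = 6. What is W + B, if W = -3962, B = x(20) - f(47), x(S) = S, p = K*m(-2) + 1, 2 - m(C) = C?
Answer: -3942 - 5*sqrt(47) ≈ -3976.3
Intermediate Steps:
K = 1 (K = -5 + 6 = 1)
m(C) = 2 - C
p = 5 (p = 1*(2 - 1*(-2)) + 1 = 1*(2 + 2) + 1 = 1*4 + 1 = 4 + 1 = 5)
f(D) = 5*sqrt(D)
B = 20 - 5*sqrt(47) ≈ -14.278
W + B = -3962 + (20 - 5*sqrt(47)) = -3942 - 5*sqrt(47)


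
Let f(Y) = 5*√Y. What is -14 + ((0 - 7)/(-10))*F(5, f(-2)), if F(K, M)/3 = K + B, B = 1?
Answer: -7/5 ≈ -1.4000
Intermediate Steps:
F(K, M) = 3 + 3*K (F(K, M) = 3*(K + 1) = 3*(1 + K) = 3 + 3*K)
-14 + ((0 - 7)/(-10))*F(5, f(-2)) = -14 + ((0 - 7)/(-10))*(3 + 3*5) = -14 + (-7*(-⅒))*(3 + 15) = -14 + (7/10)*18 = -14 + 63/5 = -7/5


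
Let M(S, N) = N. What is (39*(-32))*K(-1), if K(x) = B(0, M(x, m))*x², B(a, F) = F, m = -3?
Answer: 3744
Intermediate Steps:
K(x) = -3*x²
(39*(-32))*K(-1) = (39*(-32))*(-3*(-1)²) = -(-3744) = -1248*(-3) = 3744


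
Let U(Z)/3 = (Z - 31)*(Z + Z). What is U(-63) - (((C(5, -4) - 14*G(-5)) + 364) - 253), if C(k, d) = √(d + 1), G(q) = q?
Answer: 35351 - I*√3 ≈ 35351.0 - 1.732*I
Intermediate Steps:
C(k, d) = √(1 + d)
U(Z) = 6*Z*(-31 + Z) (U(Z) = 3*((Z - 31)*(Z + Z)) = 3*((-31 + Z)*(2*Z)) = 3*(2*Z*(-31 + Z)) = 6*Z*(-31 + Z))
U(-63) - (((C(5, -4) - 14*G(-5)) + 364) - 253) = 6*(-63)*(-31 - 63) - (((√(1 - 4) - 14*(-5)) + 364) - 253) = 6*(-63)*(-94) - (((√(-3) + 70) + 364) - 253) = 35532 - (((I*√3 + 70) + 364) - 253) = 35532 - (((70 + I*√3) + 364) - 253) = 35532 - ((434 + I*√3) - 253) = 35532 - (181 + I*√3) = 35532 + (-181 - I*√3) = 35351 - I*√3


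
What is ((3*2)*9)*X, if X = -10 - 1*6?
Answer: -864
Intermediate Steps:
X = -16 (X = -10 - 6 = -16)
((3*2)*9)*X = ((3*2)*9)*(-16) = (6*9)*(-16) = 54*(-16) = -864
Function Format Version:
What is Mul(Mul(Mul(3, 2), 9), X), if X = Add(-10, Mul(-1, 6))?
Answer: -864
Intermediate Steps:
X = -16 (X = Add(-10, -6) = -16)
Mul(Mul(Mul(3, 2), 9), X) = Mul(Mul(Mul(3, 2), 9), -16) = Mul(Mul(6, 9), -16) = Mul(54, -16) = -864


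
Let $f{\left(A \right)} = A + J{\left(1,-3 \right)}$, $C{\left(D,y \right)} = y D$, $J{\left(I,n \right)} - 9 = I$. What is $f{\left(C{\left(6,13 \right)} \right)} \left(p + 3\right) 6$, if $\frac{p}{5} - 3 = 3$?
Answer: $17424$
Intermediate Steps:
$p = 30$ ($p = 15 + 5 \cdot 3 = 15 + 15 = 30$)
$J{\left(I,n \right)} = 9 + I$
$C{\left(D,y \right)} = D y$
$f{\left(A \right)} = 10 + A$ ($f{\left(A \right)} = A + \left(9 + 1\right) = A + 10 = 10 + A$)
$f{\left(C{\left(6,13 \right)} \right)} \left(p + 3\right) 6 = \left(10 + 6 \cdot 13\right) \left(30 + 3\right) 6 = \left(10 + 78\right) 33 \cdot 6 = 88 \cdot 198 = 17424$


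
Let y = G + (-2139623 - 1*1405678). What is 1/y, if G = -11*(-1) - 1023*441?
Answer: -1/3996433 ≈ -2.5022e-7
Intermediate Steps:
G = -451132 (G = 11 - 451143 = -451132)
y = -3996433 (y = -451132 + (-2139623 - 1*1405678) = -451132 + (-2139623 - 1405678) = -451132 - 3545301 = -3996433)
1/y = 1/(-3996433) = -1/3996433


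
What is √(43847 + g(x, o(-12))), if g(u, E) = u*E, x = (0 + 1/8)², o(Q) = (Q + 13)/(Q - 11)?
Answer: √1484484009/184 ≈ 209.40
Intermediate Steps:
o(Q) = (13 + Q)/(-11 + Q)
x = 1/64 (x = (0 + ⅛)² = (⅛)² = 1/64 ≈ 0.015625)
g(u, E) = E*u
√(43847 + g(x, o(-12))) = √(43847 + ((13 - 12)/(-11 - 12))*(1/64)) = √(43847 + (1/(-23))*(1/64)) = √(43847 - 1/23*1*(1/64)) = √(43847 - 1/23*1/64) = √(43847 - 1/1472) = √(64542783/1472) = √1484484009/184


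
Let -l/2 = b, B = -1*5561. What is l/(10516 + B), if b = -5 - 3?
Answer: 16/4955 ≈ 0.0032291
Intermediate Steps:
b = -8
B = -5561
l = 16 (l = -2*(-8) = 16)
l/(10516 + B) = 16/(10516 - 5561) = 16/4955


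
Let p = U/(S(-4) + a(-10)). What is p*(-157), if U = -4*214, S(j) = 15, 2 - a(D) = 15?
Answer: 67196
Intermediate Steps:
a(D) = -13 (a(D) = 2 - 1*15 = 2 - 15 = -13)
U = -856
p = -428 (p = -856/(15 - 13) = -856/2 = -856*½ = -428)
p*(-157) = -428*(-157) = 67196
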